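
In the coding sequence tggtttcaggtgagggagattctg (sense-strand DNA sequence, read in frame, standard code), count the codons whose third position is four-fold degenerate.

Codon 1 TGG (Trp): third position 1-fold.
Codon 2 TTT (Phe): third position 2-fold.
Codon 3 CAG (Gln): third position 2-fold.
Codon 4 GTG (Val): third position 4-fold.
Codon 5 AGG (Arg): third position 2-fold.
Codon 6 GAG (Glu): third position 2-fold.
Codon 7 ATT (Ile): third position 3-fold.
Codon 8 CTG (Leu): third position 4-fold.
Four-fold degenerate third positions: 2.

2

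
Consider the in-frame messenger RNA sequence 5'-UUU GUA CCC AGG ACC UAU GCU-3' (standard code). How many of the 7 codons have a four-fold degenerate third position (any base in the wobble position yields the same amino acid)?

4

Codon 1 UUU (Phe): third position 2-fold.
Codon 2 GUA (Val): third position 4-fold.
Codon 3 CCC (Pro): third position 4-fold.
Codon 4 AGG (Arg): third position 2-fold.
Codon 5 ACC (Thr): third position 4-fold.
Codon 6 UAU (Tyr): third position 2-fold.
Codon 7 GCU (Ala): third position 4-fold.
Four-fold degenerate third positions: 4.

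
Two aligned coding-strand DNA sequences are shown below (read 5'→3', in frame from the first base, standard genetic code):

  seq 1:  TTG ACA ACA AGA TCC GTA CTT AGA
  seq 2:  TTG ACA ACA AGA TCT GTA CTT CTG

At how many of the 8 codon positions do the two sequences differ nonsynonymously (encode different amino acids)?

1

Codon 1: TTG Leu / TTG Leu — identical.
Codon 2: ACA Thr / ACA Thr — identical.
Codon 3: ACA Thr / ACA Thr — identical.
Codon 4: AGA Arg / AGA Arg — identical.
Codon 5: TCC Ser / TCT Ser — synonymous.
Codon 6: GTA Val / GTA Val — identical.
Codon 7: CTT Leu / CTT Leu — identical.
Codon 8: AGA Arg / CTG Leu — nonsynonymous.
Nonsynonymous differences: 1.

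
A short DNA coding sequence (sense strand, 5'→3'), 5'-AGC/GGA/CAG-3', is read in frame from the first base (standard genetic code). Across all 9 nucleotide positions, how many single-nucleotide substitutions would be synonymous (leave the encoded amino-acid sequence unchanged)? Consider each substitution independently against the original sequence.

Codon 1 (AGC, Ser): 1 synonymous substitution.
Codon 2 (GGA, Gly): 3 synonymous substitutions.
Codon 3 (CAG, Gln): 1 synonymous substitution.
Total: 1 + 3 + 1 = 5.

5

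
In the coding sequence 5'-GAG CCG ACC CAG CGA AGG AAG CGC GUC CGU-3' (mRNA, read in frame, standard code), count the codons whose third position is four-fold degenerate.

Codon 1 GAG (Glu): third position 2-fold.
Codon 2 CCG (Pro): third position 4-fold.
Codon 3 ACC (Thr): third position 4-fold.
Codon 4 CAG (Gln): third position 2-fold.
Codon 5 CGA (Arg): third position 4-fold.
Codon 6 AGG (Arg): third position 2-fold.
Codon 7 AAG (Lys): third position 2-fold.
Codon 8 CGC (Arg): third position 4-fold.
Codon 9 GUC (Val): third position 4-fold.
Codon 10 CGU (Arg): third position 4-fold.
Four-fold degenerate third positions: 6.

6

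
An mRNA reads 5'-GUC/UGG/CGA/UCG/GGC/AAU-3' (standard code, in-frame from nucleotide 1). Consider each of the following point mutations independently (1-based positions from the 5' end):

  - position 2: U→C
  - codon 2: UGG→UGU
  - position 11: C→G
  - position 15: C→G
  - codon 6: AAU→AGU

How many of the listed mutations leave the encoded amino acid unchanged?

1

Codon 1: GUC (Val) → GCC (Ala) — missense.
Codon 2: UGG (Trp) → UGU (Cys) — missense.
Codon 4: UCG (Ser) → UGG (Trp) — missense.
Codon 5: GGC (Gly) → GGG (Gly) — synonymous.
Codon 6: AAU (Asn) → AGU (Ser) — missense.
Synonymous: 1 of 5.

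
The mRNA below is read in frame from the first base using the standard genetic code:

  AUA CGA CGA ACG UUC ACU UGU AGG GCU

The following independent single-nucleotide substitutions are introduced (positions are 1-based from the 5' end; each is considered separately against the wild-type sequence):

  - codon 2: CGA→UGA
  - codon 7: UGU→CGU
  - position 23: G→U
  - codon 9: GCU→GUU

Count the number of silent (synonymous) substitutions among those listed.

0

Codon 2: CGA (Arg) → UGA (Stop) — nonsense.
Codon 7: UGU (Cys) → CGU (Arg) — missense.
Codon 8: AGG (Arg) → AUG (Met) — missense.
Codon 9: GCU (Ala) → GUU (Val) — missense.
Synonymous: 0 of 4.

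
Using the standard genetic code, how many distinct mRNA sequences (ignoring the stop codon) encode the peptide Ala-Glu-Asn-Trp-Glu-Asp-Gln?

128

Ala: 4 codons.
Glu: 2 codons.
Asn: 2 codons.
Trp: 1 codon.
Glu: 2 codons.
Asp: 2 codons.
Gln: 2 codons.
4 × 2 × 2 × 1 × 2 × 2 × 2 = 128.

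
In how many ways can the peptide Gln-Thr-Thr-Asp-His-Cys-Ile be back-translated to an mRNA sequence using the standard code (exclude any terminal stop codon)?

768

Gln: 2 codons.
Thr: 4 codons.
Thr: 4 codons.
Asp: 2 codons.
His: 2 codons.
Cys: 2 codons.
Ile: 3 codons.
2 × 4 × 4 × 2 × 2 × 2 × 3 = 768.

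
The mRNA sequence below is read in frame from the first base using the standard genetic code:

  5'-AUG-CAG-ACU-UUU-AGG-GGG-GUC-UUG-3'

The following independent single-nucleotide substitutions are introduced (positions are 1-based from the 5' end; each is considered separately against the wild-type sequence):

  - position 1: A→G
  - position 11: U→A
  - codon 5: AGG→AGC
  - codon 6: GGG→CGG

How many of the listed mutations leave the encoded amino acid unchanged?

0

Codon 1: AUG (Met) → GUG (Val) — missense.
Codon 4: UUU (Phe) → UAU (Tyr) — missense.
Codon 5: AGG (Arg) → AGC (Ser) — missense.
Codon 6: GGG (Gly) → CGG (Arg) — missense.
Synonymous: 0 of 4.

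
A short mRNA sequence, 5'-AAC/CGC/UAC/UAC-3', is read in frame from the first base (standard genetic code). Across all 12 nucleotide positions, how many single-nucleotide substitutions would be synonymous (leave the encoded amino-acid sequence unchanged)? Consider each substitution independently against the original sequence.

6

Codon 1 (AAC, Asn): 1 synonymous substitution.
Codon 2 (CGC, Arg): 3 synonymous substitutions.
Codon 3 (UAC, Tyr): 1 synonymous substitution.
Codon 4 (UAC, Tyr): 1 synonymous substitution.
Total: 1 + 3 + 1 + 1 = 6.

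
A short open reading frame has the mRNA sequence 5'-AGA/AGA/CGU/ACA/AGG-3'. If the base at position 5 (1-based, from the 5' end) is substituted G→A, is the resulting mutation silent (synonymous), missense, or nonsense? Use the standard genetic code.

missense

Position 5 falls in codon 2: AGA → Arg.
After the substitution the codon is AAA → Lys.
Arg ≠ Lys, so this is a missense mutation.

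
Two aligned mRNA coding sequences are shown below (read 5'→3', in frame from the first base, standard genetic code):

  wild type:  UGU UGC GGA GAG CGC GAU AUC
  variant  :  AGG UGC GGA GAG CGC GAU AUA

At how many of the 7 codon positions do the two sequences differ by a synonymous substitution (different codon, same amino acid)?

1

Codon 1: UGU Cys / AGG Arg — nonsynonymous.
Codon 2: UGC Cys / UGC Cys — identical.
Codon 3: GGA Gly / GGA Gly — identical.
Codon 4: GAG Glu / GAG Glu — identical.
Codon 5: CGC Arg / CGC Arg — identical.
Codon 6: GAU Asp / GAU Asp — identical.
Codon 7: AUC Ile / AUA Ile — synonymous.
Synonymous differences: 1.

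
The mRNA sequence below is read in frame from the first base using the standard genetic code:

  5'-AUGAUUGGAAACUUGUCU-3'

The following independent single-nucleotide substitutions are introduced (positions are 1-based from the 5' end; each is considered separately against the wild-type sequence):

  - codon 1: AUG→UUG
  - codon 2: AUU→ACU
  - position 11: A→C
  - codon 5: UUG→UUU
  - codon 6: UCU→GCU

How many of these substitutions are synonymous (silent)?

0

Codon 1: AUG (Met) → UUG (Leu) — missense.
Codon 2: AUU (Ile) → ACU (Thr) — missense.
Codon 4: AAC (Asn) → ACC (Thr) — missense.
Codon 5: UUG (Leu) → UUU (Phe) — missense.
Codon 6: UCU (Ser) → GCU (Ala) — missense.
Synonymous: 0 of 5.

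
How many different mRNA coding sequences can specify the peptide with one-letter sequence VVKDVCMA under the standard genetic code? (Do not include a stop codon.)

2048

Val: 4 codons.
Val: 4 codons.
Lys: 2 codons.
Asp: 2 codons.
Val: 4 codons.
Cys: 2 codons.
Met: 1 codon.
Ala: 4 codons.
4 × 4 × 2 × 2 × 4 × 2 × 1 × 4 = 2048.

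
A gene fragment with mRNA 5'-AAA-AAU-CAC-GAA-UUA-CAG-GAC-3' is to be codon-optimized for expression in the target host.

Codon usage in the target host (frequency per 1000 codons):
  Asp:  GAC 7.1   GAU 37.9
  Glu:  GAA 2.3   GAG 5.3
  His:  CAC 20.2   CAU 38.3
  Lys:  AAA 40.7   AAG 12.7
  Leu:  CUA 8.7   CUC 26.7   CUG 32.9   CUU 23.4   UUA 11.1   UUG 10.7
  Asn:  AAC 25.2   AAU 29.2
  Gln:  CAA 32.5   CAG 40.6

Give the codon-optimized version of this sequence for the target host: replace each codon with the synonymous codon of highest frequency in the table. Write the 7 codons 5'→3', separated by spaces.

AAA AAU CAU GAG CUG CAG GAU

Codon 1 (Lys): best is AAA at 40.7.
Codon 2 (Asn): best is AAU at 29.2.
Codon 3 (His): best is CAU at 38.3.
Codon 4 (Glu): best is GAG at 5.3.
Codon 5 (Leu): best is CUG at 32.9.
Codon 6 (Gln): best is CAG at 40.6.
Codon 7 (Asp): best is GAU at 37.9.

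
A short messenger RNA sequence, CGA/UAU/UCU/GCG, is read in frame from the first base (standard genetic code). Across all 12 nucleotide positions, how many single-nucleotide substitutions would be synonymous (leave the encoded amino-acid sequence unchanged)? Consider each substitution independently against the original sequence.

11

Codon 1 (CGA, Arg): 4 synonymous substitutions.
Codon 2 (UAU, Tyr): 1 synonymous substitution.
Codon 3 (UCU, Ser): 3 synonymous substitutions.
Codon 4 (GCG, Ala): 3 synonymous substitutions.
Total: 4 + 1 + 3 + 3 = 11.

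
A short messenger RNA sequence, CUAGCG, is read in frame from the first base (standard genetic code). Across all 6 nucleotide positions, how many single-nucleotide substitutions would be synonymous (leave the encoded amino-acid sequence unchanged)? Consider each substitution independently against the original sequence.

7

Codon 1 (CUA, Leu): 4 synonymous substitutions.
Codon 2 (GCG, Ala): 3 synonymous substitutions.
Total: 4 + 3 = 7.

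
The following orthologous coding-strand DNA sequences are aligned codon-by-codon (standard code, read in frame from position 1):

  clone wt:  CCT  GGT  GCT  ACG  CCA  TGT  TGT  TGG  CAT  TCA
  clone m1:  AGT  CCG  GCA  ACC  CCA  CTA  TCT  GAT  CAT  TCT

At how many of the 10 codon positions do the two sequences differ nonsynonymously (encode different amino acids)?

Codon 1: CCT Pro / AGT Ser — nonsynonymous.
Codon 2: GGT Gly / CCG Pro — nonsynonymous.
Codon 3: GCT Ala / GCA Ala — synonymous.
Codon 4: ACG Thr / ACC Thr — synonymous.
Codon 5: CCA Pro / CCA Pro — identical.
Codon 6: TGT Cys / CTA Leu — nonsynonymous.
Codon 7: TGT Cys / TCT Ser — nonsynonymous.
Codon 8: TGG Trp / GAT Asp — nonsynonymous.
Codon 9: CAT His / CAT His — identical.
Codon 10: TCA Ser / TCT Ser — synonymous.
Nonsynonymous differences: 5.

5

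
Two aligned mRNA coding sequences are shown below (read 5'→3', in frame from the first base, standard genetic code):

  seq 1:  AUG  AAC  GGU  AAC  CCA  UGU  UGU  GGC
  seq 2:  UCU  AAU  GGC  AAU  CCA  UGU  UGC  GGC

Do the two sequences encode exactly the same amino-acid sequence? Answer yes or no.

no

Codon 1: AUG Met / UCU Ser — nonsynonymous.
Codon 2: AAC Asn / AAU Asn — synonymous.
Codon 3: GGU Gly / GGC Gly — synonymous.
Codon 4: AAC Asn / AAU Asn — synonymous.
Codon 5: CCA Pro / CCA Pro — identical.
Codon 6: UGU Cys / UGU Cys — identical.
Codon 7: UGU Cys / UGC Cys — synonymous.
Codon 8: GGC Gly / GGC Gly — identical.
Nonsynonymous differences: 1 → different protein.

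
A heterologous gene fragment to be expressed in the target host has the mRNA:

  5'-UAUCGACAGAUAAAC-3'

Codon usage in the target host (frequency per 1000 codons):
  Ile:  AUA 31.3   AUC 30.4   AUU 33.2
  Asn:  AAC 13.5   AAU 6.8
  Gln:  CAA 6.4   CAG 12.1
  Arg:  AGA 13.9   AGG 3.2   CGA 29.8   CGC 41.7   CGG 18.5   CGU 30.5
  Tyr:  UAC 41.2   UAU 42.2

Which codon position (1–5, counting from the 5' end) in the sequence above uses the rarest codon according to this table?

3

Codon 1 UAU (Tyr): 42.2 per 1000.
Codon 2 CGA (Arg): 29.8 per 1000.
Codon 3 CAG (Gln): 12.1 per 1000.
Codon 4 AUA (Ile): 31.3 per 1000.
Codon 5 AAC (Asn): 13.5 per 1000.
Lowest frequency is 12.1 at codon 3.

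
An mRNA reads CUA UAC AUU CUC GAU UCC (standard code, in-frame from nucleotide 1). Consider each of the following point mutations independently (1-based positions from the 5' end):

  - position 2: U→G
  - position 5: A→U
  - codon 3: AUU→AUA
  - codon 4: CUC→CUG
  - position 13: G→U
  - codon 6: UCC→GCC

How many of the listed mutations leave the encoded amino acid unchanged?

2

Codon 1: CUA (Leu) → CGA (Arg) — missense.
Codon 2: UAC (Tyr) → UUC (Phe) — missense.
Codon 3: AUU (Ile) → AUA (Ile) — synonymous.
Codon 4: CUC (Leu) → CUG (Leu) — synonymous.
Codon 5: GAU (Asp) → UAU (Tyr) — missense.
Codon 6: UCC (Ser) → GCC (Ala) — missense.
Synonymous: 2 of 6.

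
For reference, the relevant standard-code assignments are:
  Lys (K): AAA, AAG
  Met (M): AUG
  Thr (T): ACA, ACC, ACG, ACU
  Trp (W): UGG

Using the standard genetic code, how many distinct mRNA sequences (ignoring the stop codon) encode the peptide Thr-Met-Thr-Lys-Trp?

32

Thr: 4 codons.
Met: 1 codon.
Thr: 4 codons.
Lys: 2 codons.
Trp: 1 codon.
4 × 1 × 4 × 2 × 1 = 32.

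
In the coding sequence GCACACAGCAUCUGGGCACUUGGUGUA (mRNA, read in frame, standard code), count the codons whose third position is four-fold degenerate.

5

Codon 1 GCA (Ala): third position 4-fold.
Codon 2 CAC (His): third position 2-fold.
Codon 3 AGC (Ser): third position 2-fold.
Codon 4 AUC (Ile): third position 3-fold.
Codon 5 UGG (Trp): third position 1-fold.
Codon 6 GCA (Ala): third position 4-fold.
Codon 7 CUU (Leu): third position 4-fold.
Codon 8 GGU (Gly): third position 4-fold.
Codon 9 GUA (Val): third position 4-fold.
Four-fold degenerate third positions: 5.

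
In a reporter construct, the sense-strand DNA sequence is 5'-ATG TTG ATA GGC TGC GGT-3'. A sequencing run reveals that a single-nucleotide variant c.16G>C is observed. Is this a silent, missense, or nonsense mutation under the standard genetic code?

Position 16 falls in codon 6: GGT → Gly.
After the substitution the codon is CGT → Arg.
Gly ≠ Arg, so this is a missense mutation.

missense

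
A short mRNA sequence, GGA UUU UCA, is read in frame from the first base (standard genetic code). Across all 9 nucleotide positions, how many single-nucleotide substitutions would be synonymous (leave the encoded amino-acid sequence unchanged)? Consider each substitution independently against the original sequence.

7

Codon 1 (GGA, Gly): 3 synonymous substitutions.
Codon 2 (UUU, Phe): 1 synonymous substitution.
Codon 3 (UCA, Ser): 3 synonymous substitutions.
Total: 3 + 1 + 3 = 7.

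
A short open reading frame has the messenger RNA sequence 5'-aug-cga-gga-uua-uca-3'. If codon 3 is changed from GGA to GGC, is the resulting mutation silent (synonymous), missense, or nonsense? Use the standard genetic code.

Position 9 falls in codon 3: GGA → Gly.
After the substitution the codon is GGC → Gly.
Both encode Gly, so the change is synonymous.

silent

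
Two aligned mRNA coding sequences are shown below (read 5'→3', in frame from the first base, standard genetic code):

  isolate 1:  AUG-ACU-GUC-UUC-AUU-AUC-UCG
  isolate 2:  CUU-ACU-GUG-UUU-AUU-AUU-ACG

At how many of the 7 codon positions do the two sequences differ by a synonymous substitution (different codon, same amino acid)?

Codon 1: AUG Met / CUU Leu — nonsynonymous.
Codon 2: ACU Thr / ACU Thr — identical.
Codon 3: GUC Val / GUG Val — synonymous.
Codon 4: UUC Phe / UUU Phe — synonymous.
Codon 5: AUU Ile / AUU Ile — identical.
Codon 6: AUC Ile / AUU Ile — synonymous.
Codon 7: UCG Ser / ACG Thr — nonsynonymous.
Synonymous differences: 3.

3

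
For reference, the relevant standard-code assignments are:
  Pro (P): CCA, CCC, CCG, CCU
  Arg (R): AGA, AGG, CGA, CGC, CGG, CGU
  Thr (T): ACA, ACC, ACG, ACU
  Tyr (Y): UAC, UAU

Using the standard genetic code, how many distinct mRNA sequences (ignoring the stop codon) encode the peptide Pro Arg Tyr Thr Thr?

768

Pro: 4 codons.
Arg: 6 codons.
Tyr: 2 codons.
Thr: 4 codons.
Thr: 4 codons.
4 × 6 × 2 × 4 × 4 = 768.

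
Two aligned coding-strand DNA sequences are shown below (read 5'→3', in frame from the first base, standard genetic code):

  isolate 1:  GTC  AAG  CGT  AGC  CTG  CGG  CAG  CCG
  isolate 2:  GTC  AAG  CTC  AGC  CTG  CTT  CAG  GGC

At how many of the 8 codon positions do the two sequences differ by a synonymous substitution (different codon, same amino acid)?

0

Codon 1: GTC Val / GTC Val — identical.
Codon 2: AAG Lys / AAG Lys — identical.
Codon 3: CGT Arg / CTC Leu — nonsynonymous.
Codon 4: AGC Ser / AGC Ser — identical.
Codon 5: CTG Leu / CTG Leu — identical.
Codon 6: CGG Arg / CTT Leu — nonsynonymous.
Codon 7: CAG Gln / CAG Gln — identical.
Codon 8: CCG Pro / GGC Gly — nonsynonymous.
Synonymous differences: 0.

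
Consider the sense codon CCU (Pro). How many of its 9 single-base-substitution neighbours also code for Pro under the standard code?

Position 1: none → 0 synonymous.
Position 2: none → 0 synonymous.
Position 3: CCC, CCA, CCG → 3 synonymous.
Total: 0 + 0 + 3 = 3.

3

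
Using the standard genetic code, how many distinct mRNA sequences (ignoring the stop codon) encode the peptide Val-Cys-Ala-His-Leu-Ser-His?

Val: 4 codons.
Cys: 2 codons.
Ala: 4 codons.
His: 2 codons.
Leu: 6 codons.
Ser: 6 codons.
His: 2 codons.
4 × 2 × 4 × 2 × 6 × 6 × 2 = 4608.

4608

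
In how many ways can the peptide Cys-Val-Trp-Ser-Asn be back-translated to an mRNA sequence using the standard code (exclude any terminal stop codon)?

96

Cys: 2 codons.
Val: 4 codons.
Trp: 1 codon.
Ser: 6 codons.
Asn: 2 codons.
2 × 4 × 1 × 6 × 2 = 96.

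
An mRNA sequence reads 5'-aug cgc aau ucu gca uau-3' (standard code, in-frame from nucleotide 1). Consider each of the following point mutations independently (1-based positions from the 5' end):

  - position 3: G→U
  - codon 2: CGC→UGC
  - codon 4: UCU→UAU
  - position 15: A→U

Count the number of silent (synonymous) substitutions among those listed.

1

Codon 1: AUG (Met) → AUU (Ile) — missense.
Codon 2: CGC (Arg) → UGC (Cys) — missense.
Codon 4: UCU (Ser) → UAU (Tyr) — missense.
Codon 5: GCA (Ala) → GCU (Ala) — synonymous.
Synonymous: 1 of 4.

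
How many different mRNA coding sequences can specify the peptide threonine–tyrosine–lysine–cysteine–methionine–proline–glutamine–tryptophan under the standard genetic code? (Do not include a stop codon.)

Thr: 4 codons.
Tyr: 2 codons.
Lys: 2 codons.
Cys: 2 codons.
Met: 1 codon.
Pro: 4 codons.
Gln: 2 codons.
Trp: 1 codon.
4 × 2 × 2 × 2 × 1 × 4 × 2 × 1 = 256.

256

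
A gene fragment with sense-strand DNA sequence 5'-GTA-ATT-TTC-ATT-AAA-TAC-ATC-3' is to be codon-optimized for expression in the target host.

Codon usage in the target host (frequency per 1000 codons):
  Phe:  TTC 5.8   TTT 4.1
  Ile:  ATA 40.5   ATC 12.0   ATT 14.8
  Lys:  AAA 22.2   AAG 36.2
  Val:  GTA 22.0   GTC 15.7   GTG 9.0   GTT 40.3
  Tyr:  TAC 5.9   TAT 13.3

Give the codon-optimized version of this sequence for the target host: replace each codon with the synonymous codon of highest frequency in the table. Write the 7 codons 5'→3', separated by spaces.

GTT ATA TTC ATA AAG TAT ATA

Codon 1 (Val): best is GTT at 40.3.
Codon 2 (Ile): best is ATA at 40.5.
Codon 3 (Phe): best is TTC at 5.8.
Codon 4 (Ile): best is ATA at 40.5.
Codon 5 (Lys): best is AAG at 36.2.
Codon 6 (Tyr): best is TAT at 13.3.
Codon 7 (Ile): best is ATA at 40.5.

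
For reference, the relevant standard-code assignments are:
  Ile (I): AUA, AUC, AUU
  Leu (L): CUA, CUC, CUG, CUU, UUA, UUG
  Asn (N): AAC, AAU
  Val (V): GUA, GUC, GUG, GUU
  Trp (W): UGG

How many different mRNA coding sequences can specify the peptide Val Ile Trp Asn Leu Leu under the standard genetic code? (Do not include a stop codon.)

864

Val: 4 codons.
Ile: 3 codons.
Trp: 1 codon.
Asn: 2 codons.
Leu: 6 codons.
Leu: 6 codons.
4 × 3 × 1 × 2 × 6 × 6 = 864.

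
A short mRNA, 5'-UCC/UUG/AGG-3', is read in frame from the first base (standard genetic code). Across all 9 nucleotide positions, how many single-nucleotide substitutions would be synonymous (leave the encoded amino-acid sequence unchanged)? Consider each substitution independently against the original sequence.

7

Codon 1 (UCC, Ser): 3 synonymous substitutions.
Codon 2 (UUG, Leu): 2 synonymous substitutions.
Codon 3 (AGG, Arg): 2 synonymous substitutions.
Total: 3 + 2 + 2 = 7.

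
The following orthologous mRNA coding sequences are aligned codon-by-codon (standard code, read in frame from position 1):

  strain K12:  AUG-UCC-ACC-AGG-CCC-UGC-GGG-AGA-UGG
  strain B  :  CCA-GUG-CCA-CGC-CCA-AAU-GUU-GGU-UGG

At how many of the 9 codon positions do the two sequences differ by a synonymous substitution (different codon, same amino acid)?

Codon 1: AUG Met / CCA Pro — nonsynonymous.
Codon 2: UCC Ser / GUG Val — nonsynonymous.
Codon 3: ACC Thr / CCA Pro — nonsynonymous.
Codon 4: AGG Arg / CGC Arg — synonymous.
Codon 5: CCC Pro / CCA Pro — synonymous.
Codon 6: UGC Cys / AAU Asn — nonsynonymous.
Codon 7: GGG Gly / GUU Val — nonsynonymous.
Codon 8: AGA Arg / GGU Gly — nonsynonymous.
Codon 9: UGG Trp / UGG Trp — identical.
Synonymous differences: 2.

2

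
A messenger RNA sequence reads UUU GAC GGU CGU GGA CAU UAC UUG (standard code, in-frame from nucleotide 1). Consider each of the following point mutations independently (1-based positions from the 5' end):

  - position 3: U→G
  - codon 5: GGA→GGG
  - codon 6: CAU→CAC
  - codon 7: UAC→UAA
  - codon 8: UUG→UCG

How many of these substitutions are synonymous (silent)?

2

Codon 1: UUU (Phe) → UUG (Leu) — missense.
Codon 5: GGA (Gly) → GGG (Gly) — synonymous.
Codon 6: CAU (His) → CAC (His) — synonymous.
Codon 7: UAC (Tyr) → UAA (Stop) — nonsense.
Codon 8: UUG (Leu) → UCG (Ser) — missense.
Synonymous: 2 of 5.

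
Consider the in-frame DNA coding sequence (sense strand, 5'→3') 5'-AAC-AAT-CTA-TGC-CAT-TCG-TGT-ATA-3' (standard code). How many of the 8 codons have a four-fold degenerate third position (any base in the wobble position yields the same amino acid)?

Codon 1 AAC (Asn): third position 2-fold.
Codon 2 AAT (Asn): third position 2-fold.
Codon 3 CTA (Leu): third position 4-fold.
Codon 4 TGC (Cys): third position 2-fold.
Codon 5 CAT (His): third position 2-fold.
Codon 6 TCG (Ser): third position 4-fold.
Codon 7 TGT (Cys): third position 2-fold.
Codon 8 ATA (Ile): third position 3-fold.
Four-fold degenerate third positions: 2.

2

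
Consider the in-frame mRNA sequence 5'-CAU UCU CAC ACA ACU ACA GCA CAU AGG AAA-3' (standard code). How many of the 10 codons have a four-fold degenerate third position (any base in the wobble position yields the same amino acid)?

5

Codon 1 CAU (His): third position 2-fold.
Codon 2 UCU (Ser): third position 4-fold.
Codon 3 CAC (His): third position 2-fold.
Codon 4 ACA (Thr): third position 4-fold.
Codon 5 ACU (Thr): third position 4-fold.
Codon 6 ACA (Thr): third position 4-fold.
Codon 7 GCA (Ala): third position 4-fold.
Codon 8 CAU (His): third position 2-fold.
Codon 9 AGG (Arg): third position 2-fold.
Codon 10 AAA (Lys): third position 2-fold.
Four-fold degenerate third positions: 5.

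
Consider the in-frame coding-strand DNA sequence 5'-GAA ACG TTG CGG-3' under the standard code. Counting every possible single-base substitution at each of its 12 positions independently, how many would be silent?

10

Codon 1 (GAA, Glu): 1 synonymous substitution.
Codon 2 (ACG, Thr): 3 synonymous substitutions.
Codon 3 (TTG, Leu): 2 synonymous substitutions.
Codon 4 (CGG, Arg): 4 synonymous substitutions.
Total: 1 + 3 + 2 + 4 = 10.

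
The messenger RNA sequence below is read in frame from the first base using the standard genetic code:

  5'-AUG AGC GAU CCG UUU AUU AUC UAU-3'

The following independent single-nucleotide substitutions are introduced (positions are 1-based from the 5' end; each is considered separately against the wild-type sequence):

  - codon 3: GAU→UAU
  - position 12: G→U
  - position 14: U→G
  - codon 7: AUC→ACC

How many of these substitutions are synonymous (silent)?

1

Codon 3: GAU (Asp) → UAU (Tyr) — missense.
Codon 4: CCG (Pro) → CCU (Pro) — synonymous.
Codon 5: UUU (Phe) → UGU (Cys) — missense.
Codon 7: AUC (Ile) → ACC (Thr) — missense.
Synonymous: 1 of 4.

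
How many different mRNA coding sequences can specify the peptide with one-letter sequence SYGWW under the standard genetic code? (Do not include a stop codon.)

Ser: 6 codons.
Tyr: 2 codons.
Gly: 4 codons.
Trp: 1 codon.
Trp: 1 codon.
6 × 2 × 4 × 1 × 1 = 48.

48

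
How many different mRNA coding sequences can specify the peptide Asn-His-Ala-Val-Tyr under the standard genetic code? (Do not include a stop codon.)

128

Asn: 2 codons.
His: 2 codons.
Ala: 4 codons.
Val: 4 codons.
Tyr: 2 codons.
2 × 2 × 4 × 4 × 2 = 128.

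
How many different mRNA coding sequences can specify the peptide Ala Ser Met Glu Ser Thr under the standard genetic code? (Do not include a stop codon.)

Ala: 4 codons.
Ser: 6 codons.
Met: 1 codon.
Glu: 2 codons.
Ser: 6 codons.
Thr: 4 codons.
4 × 6 × 1 × 2 × 6 × 4 = 1152.

1152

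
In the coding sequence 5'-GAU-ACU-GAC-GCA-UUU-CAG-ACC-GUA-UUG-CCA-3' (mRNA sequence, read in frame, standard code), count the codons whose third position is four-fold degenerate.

Codon 1 GAU (Asp): third position 2-fold.
Codon 2 ACU (Thr): third position 4-fold.
Codon 3 GAC (Asp): third position 2-fold.
Codon 4 GCA (Ala): third position 4-fold.
Codon 5 UUU (Phe): third position 2-fold.
Codon 6 CAG (Gln): third position 2-fold.
Codon 7 ACC (Thr): third position 4-fold.
Codon 8 GUA (Val): third position 4-fold.
Codon 9 UUG (Leu): third position 2-fold.
Codon 10 CCA (Pro): third position 4-fold.
Four-fold degenerate third positions: 5.

5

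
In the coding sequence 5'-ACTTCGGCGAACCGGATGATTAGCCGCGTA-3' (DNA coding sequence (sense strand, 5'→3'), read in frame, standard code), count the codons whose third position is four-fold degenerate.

6

Codon 1 ACT (Thr): third position 4-fold.
Codon 2 TCG (Ser): third position 4-fold.
Codon 3 GCG (Ala): third position 4-fold.
Codon 4 AAC (Asn): third position 2-fold.
Codon 5 CGG (Arg): third position 4-fold.
Codon 6 ATG (Met): third position 1-fold.
Codon 7 ATT (Ile): third position 3-fold.
Codon 8 AGC (Ser): third position 2-fold.
Codon 9 CGC (Arg): third position 4-fold.
Codon 10 GTA (Val): third position 4-fold.
Four-fold degenerate third positions: 6.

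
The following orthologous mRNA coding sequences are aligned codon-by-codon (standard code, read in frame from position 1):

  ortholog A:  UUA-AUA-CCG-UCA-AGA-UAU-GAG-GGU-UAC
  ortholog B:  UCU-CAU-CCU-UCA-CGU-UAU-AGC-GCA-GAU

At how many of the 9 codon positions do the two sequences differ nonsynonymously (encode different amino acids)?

5

Codon 1: UUA Leu / UCU Ser — nonsynonymous.
Codon 2: AUA Ile / CAU His — nonsynonymous.
Codon 3: CCG Pro / CCU Pro — synonymous.
Codon 4: UCA Ser / UCA Ser — identical.
Codon 5: AGA Arg / CGU Arg — synonymous.
Codon 6: UAU Tyr / UAU Tyr — identical.
Codon 7: GAG Glu / AGC Ser — nonsynonymous.
Codon 8: GGU Gly / GCA Ala — nonsynonymous.
Codon 9: UAC Tyr / GAU Asp — nonsynonymous.
Nonsynonymous differences: 5.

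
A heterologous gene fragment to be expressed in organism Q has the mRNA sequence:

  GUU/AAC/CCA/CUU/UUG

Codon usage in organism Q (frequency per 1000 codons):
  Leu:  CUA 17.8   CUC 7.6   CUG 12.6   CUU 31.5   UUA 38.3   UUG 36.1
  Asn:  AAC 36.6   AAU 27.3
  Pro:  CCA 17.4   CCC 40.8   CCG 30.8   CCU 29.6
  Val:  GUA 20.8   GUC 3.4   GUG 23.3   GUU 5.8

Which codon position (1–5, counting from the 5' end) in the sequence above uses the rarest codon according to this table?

Codon 1 GUU (Val): 5.8 per 1000.
Codon 2 AAC (Asn): 36.6 per 1000.
Codon 3 CCA (Pro): 17.4 per 1000.
Codon 4 CUU (Leu): 31.5 per 1000.
Codon 5 UUG (Leu): 36.1 per 1000.
Lowest frequency is 5.8 at codon 1.

1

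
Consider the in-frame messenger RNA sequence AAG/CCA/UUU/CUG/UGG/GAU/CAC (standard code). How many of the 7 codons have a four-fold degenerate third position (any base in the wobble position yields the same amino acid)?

2

Codon 1 AAG (Lys): third position 2-fold.
Codon 2 CCA (Pro): third position 4-fold.
Codon 3 UUU (Phe): third position 2-fold.
Codon 4 CUG (Leu): third position 4-fold.
Codon 5 UGG (Trp): third position 1-fold.
Codon 6 GAU (Asp): third position 2-fold.
Codon 7 CAC (His): third position 2-fold.
Four-fold degenerate third positions: 2.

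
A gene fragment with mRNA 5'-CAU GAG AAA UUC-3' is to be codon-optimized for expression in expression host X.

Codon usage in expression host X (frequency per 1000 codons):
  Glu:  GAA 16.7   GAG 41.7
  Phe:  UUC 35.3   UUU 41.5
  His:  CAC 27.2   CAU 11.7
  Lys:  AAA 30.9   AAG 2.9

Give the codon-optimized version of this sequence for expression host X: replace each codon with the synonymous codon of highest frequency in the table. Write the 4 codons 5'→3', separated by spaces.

CAC GAG AAA UUU

Codon 1 (His): best is CAC at 27.2.
Codon 2 (Glu): best is GAG at 41.7.
Codon 3 (Lys): best is AAA at 30.9.
Codon 4 (Phe): best is UUU at 41.5.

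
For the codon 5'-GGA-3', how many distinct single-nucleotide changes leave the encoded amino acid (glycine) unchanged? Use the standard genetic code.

3

Position 1: none → 0 synonymous.
Position 2: none → 0 synonymous.
Position 3: GGU, GGC, GGG → 3 synonymous.
Total: 0 + 0 + 3 = 3.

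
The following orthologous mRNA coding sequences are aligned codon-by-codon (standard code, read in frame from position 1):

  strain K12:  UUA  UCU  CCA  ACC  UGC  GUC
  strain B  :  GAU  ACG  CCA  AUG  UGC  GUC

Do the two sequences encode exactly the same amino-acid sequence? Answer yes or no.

no

Codon 1: UUA Leu / GAU Asp — nonsynonymous.
Codon 2: UCU Ser / ACG Thr — nonsynonymous.
Codon 3: CCA Pro / CCA Pro — identical.
Codon 4: ACC Thr / AUG Met — nonsynonymous.
Codon 5: UGC Cys / UGC Cys — identical.
Codon 6: GUC Val / GUC Val — identical.
Nonsynonymous differences: 3 → different protein.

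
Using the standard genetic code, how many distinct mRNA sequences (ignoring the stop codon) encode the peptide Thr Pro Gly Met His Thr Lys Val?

Thr: 4 codons.
Pro: 4 codons.
Gly: 4 codons.
Met: 1 codon.
His: 2 codons.
Thr: 4 codons.
Lys: 2 codons.
Val: 4 codons.
4 × 4 × 4 × 1 × 2 × 4 × 2 × 4 = 4096.

4096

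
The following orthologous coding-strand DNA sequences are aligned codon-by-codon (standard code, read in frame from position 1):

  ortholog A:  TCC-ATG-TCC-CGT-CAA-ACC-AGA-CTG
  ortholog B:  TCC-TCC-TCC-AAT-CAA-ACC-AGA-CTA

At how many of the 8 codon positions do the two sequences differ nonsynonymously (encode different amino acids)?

Codon 1: TCC Ser / TCC Ser — identical.
Codon 2: ATG Met / TCC Ser — nonsynonymous.
Codon 3: TCC Ser / TCC Ser — identical.
Codon 4: CGT Arg / AAT Asn — nonsynonymous.
Codon 5: CAA Gln / CAA Gln — identical.
Codon 6: ACC Thr / ACC Thr — identical.
Codon 7: AGA Arg / AGA Arg — identical.
Codon 8: CTG Leu / CTA Leu — synonymous.
Nonsynonymous differences: 2.

2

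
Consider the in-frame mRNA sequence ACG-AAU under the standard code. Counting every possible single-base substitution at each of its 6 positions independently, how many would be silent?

4

Codon 1 (ACG, Thr): 3 synonymous substitutions.
Codon 2 (AAU, Asn): 1 synonymous substitution.
Total: 3 + 1 = 4.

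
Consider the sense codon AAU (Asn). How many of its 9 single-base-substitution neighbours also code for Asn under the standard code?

Position 1: none → 0 synonymous.
Position 2: none → 0 synonymous.
Position 3: AAC → 1 synonymous.
Total: 0 + 0 + 1 = 1.

1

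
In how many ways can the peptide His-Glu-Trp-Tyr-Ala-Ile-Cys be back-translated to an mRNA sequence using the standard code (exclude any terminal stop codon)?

192

His: 2 codons.
Glu: 2 codons.
Trp: 1 codon.
Tyr: 2 codons.
Ala: 4 codons.
Ile: 3 codons.
Cys: 2 codons.
2 × 2 × 1 × 2 × 4 × 3 × 2 = 192.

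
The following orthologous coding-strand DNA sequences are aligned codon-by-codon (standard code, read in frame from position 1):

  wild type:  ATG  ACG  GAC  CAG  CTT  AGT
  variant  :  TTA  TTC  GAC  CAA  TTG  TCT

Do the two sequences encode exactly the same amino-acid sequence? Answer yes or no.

no

Codon 1: ATG Met / TTA Leu — nonsynonymous.
Codon 2: ACG Thr / TTC Phe — nonsynonymous.
Codon 3: GAC Asp / GAC Asp — identical.
Codon 4: CAG Gln / CAA Gln — synonymous.
Codon 5: CTT Leu / TTG Leu — synonymous.
Codon 6: AGT Ser / TCT Ser — synonymous.
Nonsynonymous differences: 2 → different protein.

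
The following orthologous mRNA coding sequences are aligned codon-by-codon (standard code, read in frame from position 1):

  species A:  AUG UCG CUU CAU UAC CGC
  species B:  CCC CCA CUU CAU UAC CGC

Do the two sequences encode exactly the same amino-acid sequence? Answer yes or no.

Codon 1: AUG Met / CCC Pro — nonsynonymous.
Codon 2: UCG Ser / CCA Pro — nonsynonymous.
Codon 3: CUU Leu / CUU Leu — identical.
Codon 4: CAU His / CAU His — identical.
Codon 5: UAC Tyr / UAC Tyr — identical.
Codon 6: CGC Arg / CGC Arg — identical.
Nonsynonymous differences: 2 → different protein.

no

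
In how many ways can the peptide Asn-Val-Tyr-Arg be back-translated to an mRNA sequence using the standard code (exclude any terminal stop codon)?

Asn: 2 codons.
Val: 4 codons.
Tyr: 2 codons.
Arg: 6 codons.
2 × 4 × 2 × 6 = 96.

96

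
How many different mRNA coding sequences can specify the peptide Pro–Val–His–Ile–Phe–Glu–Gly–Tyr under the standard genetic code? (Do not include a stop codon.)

3072

Pro: 4 codons.
Val: 4 codons.
His: 2 codons.
Ile: 3 codons.
Phe: 2 codons.
Glu: 2 codons.
Gly: 4 codons.
Tyr: 2 codons.
4 × 4 × 2 × 3 × 2 × 2 × 4 × 2 = 3072.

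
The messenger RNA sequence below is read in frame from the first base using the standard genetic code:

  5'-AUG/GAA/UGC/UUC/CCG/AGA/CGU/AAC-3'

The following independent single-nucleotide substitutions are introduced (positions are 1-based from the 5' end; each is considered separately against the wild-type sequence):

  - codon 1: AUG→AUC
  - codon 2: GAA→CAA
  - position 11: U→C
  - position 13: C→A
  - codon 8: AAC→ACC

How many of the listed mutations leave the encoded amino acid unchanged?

0

Codon 1: AUG (Met) → AUC (Ile) — missense.
Codon 2: GAA (Glu) → CAA (Gln) — missense.
Codon 4: UUC (Phe) → UCC (Ser) — missense.
Codon 5: CCG (Pro) → ACG (Thr) — missense.
Codon 8: AAC (Asn) → ACC (Thr) — missense.
Synonymous: 0 of 5.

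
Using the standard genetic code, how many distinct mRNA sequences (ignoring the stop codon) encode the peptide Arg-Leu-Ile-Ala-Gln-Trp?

864

Arg: 6 codons.
Leu: 6 codons.
Ile: 3 codons.
Ala: 4 codons.
Gln: 2 codons.
Trp: 1 codon.
6 × 6 × 3 × 4 × 2 × 1 = 864.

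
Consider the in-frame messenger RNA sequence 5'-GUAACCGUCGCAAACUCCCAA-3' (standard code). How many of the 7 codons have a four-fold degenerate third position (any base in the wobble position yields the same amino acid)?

5

Codon 1 GUA (Val): third position 4-fold.
Codon 2 ACC (Thr): third position 4-fold.
Codon 3 GUC (Val): third position 4-fold.
Codon 4 GCA (Ala): third position 4-fold.
Codon 5 AAC (Asn): third position 2-fold.
Codon 6 UCC (Ser): third position 4-fold.
Codon 7 CAA (Gln): third position 2-fold.
Four-fold degenerate third positions: 5.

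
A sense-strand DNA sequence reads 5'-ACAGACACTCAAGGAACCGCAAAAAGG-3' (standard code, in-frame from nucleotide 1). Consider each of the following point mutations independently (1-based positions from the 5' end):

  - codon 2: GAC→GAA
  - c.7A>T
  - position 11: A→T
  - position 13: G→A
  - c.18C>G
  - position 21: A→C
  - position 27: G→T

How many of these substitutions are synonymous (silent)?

Codon 2: GAC (Asp) → GAA (Glu) — missense.
Codon 3: ACT (Thr) → TCT (Ser) — missense.
Codon 4: CAA (Gln) → CTA (Leu) — missense.
Codon 5: GGA (Gly) → AGA (Arg) — missense.
Codon 6: ACC (Thr) → ACG (Thr) — synonymous.
Codon 7: GCA (Ala) → GCC (Ala) — synonymous.
Codon 9: AGG (Arg) → AGT (Ser) — missense.
Synonymous: 2 of 7.

2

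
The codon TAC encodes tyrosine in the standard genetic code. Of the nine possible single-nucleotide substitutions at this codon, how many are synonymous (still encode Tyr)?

1

Position 1: none → 0 synonymous.
Position 2: none → 0 synonymous.
Position 3: TAT → 1 synonymous.
Total: 0 + 0 + 1 = 1.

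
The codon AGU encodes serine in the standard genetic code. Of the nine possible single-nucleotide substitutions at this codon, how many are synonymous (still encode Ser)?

1

Position 1: none → 0 synonymous.
Position 2: none → 0 synonymous.
Position 3: AGC → 1 synonymous.
Total: 0 + 0 + 1 = 1.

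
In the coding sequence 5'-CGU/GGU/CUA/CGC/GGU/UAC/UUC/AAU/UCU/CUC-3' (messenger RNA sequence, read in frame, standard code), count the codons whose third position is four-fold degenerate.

Codon 1 CGU (Arg): third position 4-fold.
Codon 2 GGU (Gly): third position 4-fold.
Codon 3 CUA (Leu): third position 4-fold.
Codon 4 CGC (Arg): third position 4-fold.
Codon 5 GGU (Gly): third position 4-fold.
Codon 6 UAC (Tyr): third position 2-fold.
Codon 7 UUC (Phe): third position 2-fold.
Codon 8 AAU (Asn): third position 2-fold.
Codon 9 UCU (Ser): third position 4-fold.
Codon 10 CUC (Leu): third position 4-fold.
Four-fold degenerate third positions: 7.

7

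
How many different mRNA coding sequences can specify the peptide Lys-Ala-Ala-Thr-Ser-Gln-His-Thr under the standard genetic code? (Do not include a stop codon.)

12288

Lys: 2 codons.
Ala: 4 codons.
Ala: 4 codons.
Thr: 4 codons.
Ser: 6 codons.
Gln: 2 codons.
His: 2 codons.
Thr: 4 codons.
2 × 4 × 4 × 4 × 6 × 2 × 2 × 4 = 12288.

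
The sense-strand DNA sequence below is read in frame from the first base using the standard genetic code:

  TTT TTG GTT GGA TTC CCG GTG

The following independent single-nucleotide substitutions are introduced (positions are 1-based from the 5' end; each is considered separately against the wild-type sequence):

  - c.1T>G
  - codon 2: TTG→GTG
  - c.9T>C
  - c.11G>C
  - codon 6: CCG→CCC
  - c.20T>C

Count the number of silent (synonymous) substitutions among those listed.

2

Codon 1: TTT (Phe) → GTT (Val) — missense.
Codon 2: TTG (Leu) → GTG (Val) — missense.
Codon 3: GTT (Val) → GTC (Val) — synonymous.
Codon 4: GGA (Gly) → GCA (Ala) — missense.
Codon 6: CCG (Pro) → CCC (Pro) — synonymous.
Codon 7: GTG (Val) → GCG (Ala) — missense.
Synonymous: 2 of 6.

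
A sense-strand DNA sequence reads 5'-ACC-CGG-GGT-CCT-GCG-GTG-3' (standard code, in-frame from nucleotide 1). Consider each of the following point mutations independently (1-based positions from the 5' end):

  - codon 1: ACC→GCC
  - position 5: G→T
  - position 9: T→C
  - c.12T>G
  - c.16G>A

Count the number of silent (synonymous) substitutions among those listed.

2

Codon 1: ACC (Thr) → GCC (Ala) — missense.
Codon 2: CGG (Arg) → CTG (Leu) — missense.
Codon 3: GGT (Gly) → GGC (Gly) — synonymous.
Codon 4: CCT (Pro) → CCG (Pro) — synonymous.
Codon 6: GTG (Val) → ATG (Met) — missense.
Synonymous: 2 of 5.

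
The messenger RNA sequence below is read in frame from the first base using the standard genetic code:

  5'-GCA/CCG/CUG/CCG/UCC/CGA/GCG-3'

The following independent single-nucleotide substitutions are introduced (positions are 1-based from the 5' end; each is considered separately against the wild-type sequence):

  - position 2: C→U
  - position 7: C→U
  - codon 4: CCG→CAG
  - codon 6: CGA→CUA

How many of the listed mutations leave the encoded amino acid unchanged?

1

Codon 1: GCA (Ala) → GUA (Val) — missense.
Codon 3: CUG (Leu) → UUG (Leu) — synonymous.
Codon 4: CCG (Pro) → CAG (Gln) — missense.
Codon 6: CGA (Arg) → CUA (Leu) — missense.
Synonymous: 1 of 4.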